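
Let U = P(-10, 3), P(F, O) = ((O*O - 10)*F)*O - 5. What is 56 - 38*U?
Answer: -894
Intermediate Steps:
P(F, O) = -5 + F*O*(-10 + O²) (P(F, O) = ((O² - 10)*F)*O - 5 = ((-10 + O²)*F)*O - 5 = (F*(-10 + O²))*O - 5 = F*O*(-10 + O²) - 5 = -5 + F*O*(-10 + O²))
U = 25 (U = -5 - 10*3³ - 10*(-10)*3 = -5 - 10*27 + 300 = -5 - 270 + 300 = 25)
56 - 38*U = 56 - 38*25 = 56 - 950 = -894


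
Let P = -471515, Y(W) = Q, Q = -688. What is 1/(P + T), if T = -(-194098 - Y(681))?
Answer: -1/278105 ≈ -3.5958e-6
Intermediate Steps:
Y(W) = -688
T = 193410 (T = -(-194098 - 1*(-688)) = -(-194098 + 688) = -1*(-193410) = 193410)
1/(P + T) = 1/(-471515 + 193410) = 1/(-278105) = -1/278105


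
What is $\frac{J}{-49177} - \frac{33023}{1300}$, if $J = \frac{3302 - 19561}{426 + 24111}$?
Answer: $- \frac{39847381569427}{1568652863700} \approx -25.402$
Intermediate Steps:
$J = - \frac{16259}{24537}$ ($J = \frac{3302 - 19561}{24537} = \left(3302 - 19561\right) \frac{1}{24537} = \left(-16259\right) \frac{1}{24537} = - \frac{16259}{24537} \approx -0.66263$)
$\frac{J}{-49177} - \frac{33023}{1300} = - \frac{16259}{24537 \left(-49177\right)} - \frac{33023}{1300} = \left(- \frac{16259}{24537}\right) \left(- \frac{1}{49177}\right) - \frac{33023}{1300} = \frac{16259}{1206656049} - \frac{33023}{1300} = - \frac{39847381569427}{1568652863700}$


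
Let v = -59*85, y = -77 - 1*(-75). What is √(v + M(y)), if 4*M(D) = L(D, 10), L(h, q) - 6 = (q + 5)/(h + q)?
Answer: I*√320834/8 ≈ 70.803*I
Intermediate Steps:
L(h, q) = 6 + (5 + q)/(h + q) (L(h, q) = 6 + (q + 5)/(h + q) = 6 + (5 + q)/(h + q))
y = -2 (y = -77 + 75 = -2)
v = -5015
M(D) = (75 + 6*D)/(4*(10 + D)) (M(D) = ((5 + 6*D + 7*10)/(D + 10))/4 = ((5 + 6*D + 70)/(10 + D))/4 = ((75 + 6*D)/(10 + D))/4 = (75 + 6*D)/(4*(10 + D)))
√(v + M(y)) = √(-5015 + 3*(25 + 2*(-2))/(4*(10 - 2))) = √(-5015 + (¾)*(25 - 4)/8) = √(-5015 + (¾)*(⅛)*21) = √(-5015 + 63/32) = √(-160417/32) = I*√320834/8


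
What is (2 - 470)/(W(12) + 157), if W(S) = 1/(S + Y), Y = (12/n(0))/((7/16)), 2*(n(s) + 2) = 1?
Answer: -20592/6901 ≈ -2.9839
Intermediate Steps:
n(s) = -3/2 (n(s) = -2 + (½)*1 = -2 + ½ = -3/2)
Y = -128/7 (Y = (12/(-3/2))/((7/16)) = (12*(-⅔))/((7*(1/16))) = -8/7/16 = -8*16/7 = -128/7 ≈ -18.286)
W(S) = 1/(-128/7 + S) (W(S) = 1/(S - 128/7) = 1/(-128/7 + S))
(2 - 470)/(W(12) + 157) = (2 - 470)/(7/(-128 + 7*12) + 157) = -468/(7/(-128 + 84) + 157) = -468/(7/(-44) + 157) = -468/(7*(-1/44) + 157) = -468/(-7/44 + 157) = -468/6901/44 = -468*44/6901 = -20592/6901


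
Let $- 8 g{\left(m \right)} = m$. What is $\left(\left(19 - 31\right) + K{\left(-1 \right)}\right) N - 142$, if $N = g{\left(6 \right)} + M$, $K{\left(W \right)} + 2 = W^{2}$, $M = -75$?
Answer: $\frac{3371}{4} \approx 842.75$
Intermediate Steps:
$g{\left(m \right)} = - \frac{m}{8}$
$K{\left(W \right)} = -2 + W^{2}$
$N = - \frac{303}{4}$ ($N = \left(- \frac{1}{8}\right) 6 - 75 = - \frac{3}{4} - 75 = - \frac{303}{4} \approx -75.75$)
$\left(\left(19 - 31\right) + K{\left(-1 \right)}\right) N - 142 = \left(\left(19 - 31\right) - \left(2 - \left(-1\right)^{2}\right)\right) \left(- \frac{303}{4}\right) - 142 = \left(-12 + \left(-2 + 1\right)\right) \left(- \frac{303}{4}\right) - 142 = \left(-12 - 1\right) \left(- \frac{303}{4}\right) - 142 = \left(-13\right) \left(- \frac{303}{4}\right) - 142 = \frac{3939}{4} - 142 = \frac{3371}{4}$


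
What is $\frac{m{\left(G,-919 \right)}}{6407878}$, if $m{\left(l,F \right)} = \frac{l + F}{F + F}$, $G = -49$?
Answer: $\frac{242}{2944419941} \approx 8.2189 \cdot 10^{-8}$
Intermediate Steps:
$m{\left(l,F \right)} = \frac{F + l}{2 F}$
$\frac{m{\left(G,-919 \right)}}{6407878} = \frac{\frac{1}{2} \frac{1}{-919} \left(-919 - 49\right)}{6407878} = \frac{1}{2} \left(- \frac{1}{919}\right) \left(-968\right) \frac{1}{6407878} = \frac{484}{919} \cdot \frac{1}{6407878} = \frac{242}{2944419941}$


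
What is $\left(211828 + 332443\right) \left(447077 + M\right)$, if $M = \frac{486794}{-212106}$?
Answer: $\frac{889857066669116}{3657} \approx 2.4333 \cdot 10^{11}$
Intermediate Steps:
$M = - \frac{8393}{3657}$ ($M = 486794 \left(- \frac{1}{212106}\right) = - \frac{8393}{3657} \approx -2.2951$)
$\left(211828 + 332443\right) \left(447077 + M\right) = \left(211828 + 332443\right) \left(447077 - \frac{8393}{3657}\right) = 544271 \cdot \frac{1634952196}{3657} = \frac{889857066669116}{3657}$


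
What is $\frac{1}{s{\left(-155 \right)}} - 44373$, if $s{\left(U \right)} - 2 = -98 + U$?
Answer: $- \frac{11137624}{251} \approx -44373.0$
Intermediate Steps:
$s{\left(U \right)} = -96 + U$ ($s{\left(U \right)} = 2 + \left(-98 + U\right) = -96 + U$)
$\frac{1}{s{\left(-155 \right)}} - 44373 = \frac{1}{-96 - 155} - 44373 = \frac{1}{-251} - 44373 = - \frac{1}{251} - 44373 = - \frac{11137624}{251}$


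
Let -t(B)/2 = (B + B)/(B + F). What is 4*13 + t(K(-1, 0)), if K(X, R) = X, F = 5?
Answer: 53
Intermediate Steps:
t(B) = -4*B/(5 + B) (t(B) = -2*(B + B)/(B + 5) = -2*2*B/(5 + B) = -4*B/(5 + B))
4*13 + t(K(-1, 0)) = 4*13 - 4*(-1)/(5 - 1) = 52 - 4*(-1)/4 = 52 - 4*(-1)*1/4 = 52 + 1 = 53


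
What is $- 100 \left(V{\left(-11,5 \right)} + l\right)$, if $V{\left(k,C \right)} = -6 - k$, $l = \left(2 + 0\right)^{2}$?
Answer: $-900$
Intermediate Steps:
$l = 4$ ($l = 2^{2} = 4$)
$- 100 \left(V{\left(-11,5 \right)} + l\right) = - 100 \left(\left(-6 - -11\right) + 4\right) = - 100 \left(\left(-6 + 11\right) + 4\right) = - 100 \left(5 + 4\right) = \left(-100\right) 9 = -900$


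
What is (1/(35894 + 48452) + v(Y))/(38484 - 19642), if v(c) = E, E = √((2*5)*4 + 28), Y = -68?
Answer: 1/1589247332 + √17/9421 ≈ 0.00043765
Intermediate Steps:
E = 2*√17 (E = √(10*4 + 28) = √(40 + 28) = √68 = 2*√17 ≈ 8.2462)
v(c) = 2*√17
(1/(35894 + 48452) + v(Y))/(38484 - 19642) = (1/(35894 + 48452) + 2*√17)/(38484 - 19642) = (1/84346 + 2*√17)/18842 = (1/84346 + 2*√17)*(1/18842) = 1/1589247332 + √17/9421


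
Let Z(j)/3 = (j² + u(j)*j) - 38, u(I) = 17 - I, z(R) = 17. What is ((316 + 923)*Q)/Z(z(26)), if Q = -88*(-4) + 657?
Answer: 416717/251 ≈ 1660.2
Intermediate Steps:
Q = 1009 (Q = 352 + 657 = 1009)
Z(j) = -114 + 3*j² + 3*j*(17 - j) (Z(j) = 3*((j² + (17 - j)*j) - 38) = 3*((j² + j*(17 - j)) - 38) = 3*(-38 + j² + j*(17 - j)) = -114 + 3*j² + 3*j*(17 - j))
((316 + 923)*Q)/Z(z(26)) = ((316 + 923)*1009)/(-114 + 51*17) = (1239*1009)/(-114 + 867) = 1250151/753 = 1250151*(1/753) = 416717/251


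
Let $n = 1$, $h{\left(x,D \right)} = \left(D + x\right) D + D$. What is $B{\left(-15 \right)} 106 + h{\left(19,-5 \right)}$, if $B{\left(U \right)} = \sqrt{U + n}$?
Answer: $-75 + 106 i \sqrt{14} \approx -75.0 + 396.62 i$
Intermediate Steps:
$h{\left(x,D \right)} = D + D \left(D + x\right)$ ($h{\left(x,D \right)} = D \left(D + x\right) + D = D + D \left(D + x\right)$)
$B{\left(U \right)} = \sqrt{1 + U}$ ($B{\left(U \right)} = \sqrt{U + 1} = \sqrt{1 + U}$)
$B{\left(-15 \right)} 106 + h{\left(19,-5 \right)} = \sqrt{1 - 15} \cdot 106 - 5 \left(1 - 5 + 19\right) = \sqrt{-14} \cdot 106 - 75 = i \sqrt{14} \cdot 106 - 75 = 106 i \sqrt{14} - 75 = -75 + 106 i \sqrt{14}$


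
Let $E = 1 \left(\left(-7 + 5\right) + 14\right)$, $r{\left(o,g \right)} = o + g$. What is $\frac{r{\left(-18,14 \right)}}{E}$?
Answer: $- \frac{1}{3} \approx -0.33333$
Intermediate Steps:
$r{\left(o,g \right)} = g + o$
$E = 12$ ($E = 1 \left(-2 + 14\right) = 1 \cdot 12 = 12$)
$\frac{r{\left(-18,14 \right)}}{E} = \frac{14 - 18}{12} = \left(-4\right) \frac{1}{12} = - \frac{1}{3}$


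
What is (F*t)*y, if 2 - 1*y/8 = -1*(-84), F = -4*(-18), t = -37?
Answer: 1747584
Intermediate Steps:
F = 72
y = -656 (y = 16 - (-8)*(-84) = 16 - 8*84 = 16 - 672 = -656)
(F*t)*y = (72*(-37))*(-656) = -2664*(-656) = 1747584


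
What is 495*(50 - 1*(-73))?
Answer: 60885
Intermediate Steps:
495*(50 - 1*(-73)) = 495*(50 + 73) = 495*123 = 60885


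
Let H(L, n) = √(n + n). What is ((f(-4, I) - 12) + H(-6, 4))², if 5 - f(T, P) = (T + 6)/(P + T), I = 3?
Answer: 33 - 20*√2 ≈ 4.7157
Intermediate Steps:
f(T, P) = 5 - (6 + T)/(P + T) (f(T, P) = 5 - (T + 6)/(P + T) = 5 - (6 + T)/(P + T))
H(L, n) = √2*√n (H(L, n) = √(2*n) = √2*√n)
((f(-4, I) - 12) + H(-6, 4))² = (((-6 + 4*(-4) + 5*3)/(3 - 4) - 12) + √2*√4)² = (((-6 - 16 + 15)/(-1) - 12) + √2*2)² = ((-1*(-7) - 12) + 2*√2)² = ((7 - 12) + 2*√2)² = (-5 + 2*√2)²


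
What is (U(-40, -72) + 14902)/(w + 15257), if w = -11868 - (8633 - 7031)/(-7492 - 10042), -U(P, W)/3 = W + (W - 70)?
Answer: 34068562/7428041 ≈ 4.5865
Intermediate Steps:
U(P, W) = 210 - 6*W (U(P, W) = -3*(W + (W - 70)) = -3*(W + (-70 + W)) = -3*(-70 + 2*W) = 210 - 6*W)
w = -104045955/8767 (w = -11868 - 1602/(-17534) = -11868 - 1602*(-1)/17534 = -11868 - 1*(-801/8767) = -11868 + 801/8767 = -104045955/8767 ≈ -11868.)
(U(-40, -72) + 14902)/(w + 15257) = ((210 - 6*(-72)) + 14902)/(-104045955/8767 + 15257) = ((210 + 432) + 14902)/(29712164/8767) = (642 + 14902)*(8767/29712164) = 15544*(8767/29712164) = 34068562/7428041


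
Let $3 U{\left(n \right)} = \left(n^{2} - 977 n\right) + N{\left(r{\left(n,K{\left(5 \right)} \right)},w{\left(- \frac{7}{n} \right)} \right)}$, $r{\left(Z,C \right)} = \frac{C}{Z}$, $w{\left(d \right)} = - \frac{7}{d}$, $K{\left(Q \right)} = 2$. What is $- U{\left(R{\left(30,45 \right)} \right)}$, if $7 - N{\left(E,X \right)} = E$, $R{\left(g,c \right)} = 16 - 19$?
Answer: $- \frac{8843}{9} \approx -982.56$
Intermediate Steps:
$R{\left(g,c \right)} = -3$
$N{\left(E,X \right)} = 7 - E$
$U{\left(n \right)} = \frac{7}{3} - \frac{977 n}{3} - \frac{2}{3 n} + \frac{n^{2}}{3}$ ($U{\left(n \right)} = \frac{\left(n^{2} - 977 n\right) + \left(7 - \frac{2}{n}\right)}{3} = \frac{7 + n^{2} - 977 n - \frac{2}{n}}{3} = \frac{7}{3} - \frac{977 n}{3} - \frac{2}{3 n} + \frac{n^{2}}{3}$)
$- U{\left(R{\left(30,45 \right)} \right)} = - \frac{-2 - 3 \left(7 + \left(-3\right)^{2} - -2931\right)}{3 \left(-3\right)} = - \frac{\left(-1\right) \left(-2 - 3 \left(7 + 9 + 2931\right)\right)}{3 \cdot 3} = - \frac{\left(-1\right) \left(-2 - 8841\right)}{3 \cdot 3} = - \frac{\left(-1\right) \left(-8843\right)}{3 \cdot 3} = \left(-1\right) \frac{8843}{9} = - \frac{8843}{9}$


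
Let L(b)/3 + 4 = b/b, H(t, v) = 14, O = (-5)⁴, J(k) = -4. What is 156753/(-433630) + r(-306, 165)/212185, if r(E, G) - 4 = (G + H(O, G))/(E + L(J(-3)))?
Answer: -2095326273409/5796616237650 ≈ -0.36147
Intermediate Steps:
O = 625
L(b) = -9 (L(b) = -12 + 3*(b/b) = -12 + 3*1 = -12 + 3 = -9)
r(E, G) = 4 + (14 + G)/(-9 + E) (r(E, G) = 4 + (G + 14)/(E - 9) = 4 + (14 + G)/(-9 + E))
156753/(-433630) + r(-306, 165)/212185 = 156753/(-433630) + ((-22 + 165 + 4*(-306))/(-9 - 306))/212185 = 156753*(-1/433630) + ((-22 + 165 - 1224)/(-315))*(1/212185) = -156753/433630 - 1/315*(-1081)*(1/212185) = -156753/433630 + (1081/315)*(1/212185) = -156753/433630 + 1081/66838275 = -2095326273409/5796616237650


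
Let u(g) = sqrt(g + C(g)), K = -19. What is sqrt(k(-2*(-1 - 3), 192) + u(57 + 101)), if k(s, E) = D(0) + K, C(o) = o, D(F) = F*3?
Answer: sqrt(-19 + 2*sqrt(79)) ≈ 1.1062*I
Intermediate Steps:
D(F) = 3*F
k(s, E) = -19 (k(s, E) = 3*0 - 19 = 0 - 19 = -19)
u(g) = sqrt(2)*sqrt(g) (u(g) = sqrt(g + g) = sqrt(2*g) = sqrt(2)*sqrt(g))
sqrt(k(-2*(-1 - 3), 192) + u(57 + 101)) = sqrt(-19 + sqrt(2)*sqrt(57 + 101)) = sqrt(-19 + sqrt(2)*sqrt(158)) = sqrt(-19 + 2*sqrt(79))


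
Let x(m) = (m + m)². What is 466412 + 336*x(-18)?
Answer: 901868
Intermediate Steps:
x(m) = 4*m² (x(m) = (2*m)² = 4*m²)
466412 + 336*x(-18) = 466412 + 336*(4*(-18)²) = 466412 + 336*(4*324) = 466412 + 336*1296 = 466412 + 435456 = 901868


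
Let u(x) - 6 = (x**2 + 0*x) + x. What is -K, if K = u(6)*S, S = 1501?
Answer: -72048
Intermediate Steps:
u(x) = 6 + x + x**2 (u(x) = 6 + ((x**2 + 0*x) + x) = 6 + ((x**2 + 0) + x) = 6 + (x**2 + x) = 6 + (x + x**2) = 6 + x + x**2)
K = 72048 (K = (6 + 6 + 6**2)*1501 = (6 + 6 + 36)*1501 = 48*1501 = 72048)
-K = -1*72048 = -72048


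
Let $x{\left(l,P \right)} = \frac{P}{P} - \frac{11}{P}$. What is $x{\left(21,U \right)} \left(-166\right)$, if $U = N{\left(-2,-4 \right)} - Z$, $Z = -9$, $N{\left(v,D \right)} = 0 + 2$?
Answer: $0$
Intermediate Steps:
$N{\left(v,D \right)} = 2$
$U = 11$ ($U = 2 - -9 = 2 + 9 = 11$)
$x{\left(l,P \right)} = 1 - \frac{11}{P}$
$x{\left(21,U \right)} \left(-166\right) = \frac{-11 + 11}{11} \left(-166\right) = \frac{1}{11} \cdot 0 \left(-166\right) = 0 \left(-166\right) = 0$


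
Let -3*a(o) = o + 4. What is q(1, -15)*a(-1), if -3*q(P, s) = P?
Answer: ⅓ ≈ 0.33333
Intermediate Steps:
q(P, s) = -P/3
a(o) = -4/3 - o/3 (a(o) = -(o + 4)/3 = -(4 + o)/3 = -4/3 - o/3)
q(1, -15)*a(-1) = (-⅓*1)*(-4/3 - ⅓*(-1)) = -(-4/3 + ⅓)/3 = -⅓*(-1) = ⅓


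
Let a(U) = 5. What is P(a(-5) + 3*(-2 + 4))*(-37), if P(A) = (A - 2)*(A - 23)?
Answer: 3996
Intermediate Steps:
P(A) = (-23 + A)*(-2 + A) (P(A) = (-2 + A)*(-23 + A) = (-23 + A)*(-2 + A))
P(a(-5) + 3*(-2 + 4))*(-37) = (46 + (5 + 3*(-2 + 4))² - 25*(5 + 3*(-2 + 4)))*(-37) = (46 + (5 + 3*2)² - 25*(5 + 3*2))*(-37) = (46 + (5 + 6)² - 25*(5 + 6))*(-37) = (46 + 11² - 25*11)*(-37) = (46 + 121 - 275)*(-37) = -108*(-37) = 3996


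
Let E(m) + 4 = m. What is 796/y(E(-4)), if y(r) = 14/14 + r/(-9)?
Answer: 7164/17 ≈ 421.41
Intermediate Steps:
E(m) = -4 + m
y(r) = 1 - r/9 (y(r) = 14*(1/14) + r*(-⅑) = 1 - r/9)
796/y(E(-4)) = 796/(1 - (-4 - 4)/9) = 796/(1 - ⅑*(-8)) = 796/(1 + 8/9) = 796/(17/9) = 796*(9/17) = 7164/17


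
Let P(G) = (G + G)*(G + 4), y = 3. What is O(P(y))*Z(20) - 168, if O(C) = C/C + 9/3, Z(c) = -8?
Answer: -200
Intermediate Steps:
P(G) = 2*G*(4 + G) (P(G) = (2*G)*(4 + G) = 2*G*(4 + G))
O(C) = 4 (O(C) = 1 + 9*(1/3) = 1 + 3 = 4)
O(P(y))*Z(20) - 168 = 4*(-8) - 168 = -32 - 168 = -200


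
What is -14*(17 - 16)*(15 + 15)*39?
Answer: -16380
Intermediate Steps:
-14*(17 - 16)*(15 + 15)*39 = -14*30*39 = -420*39 = -16380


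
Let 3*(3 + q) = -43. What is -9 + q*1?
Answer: -79/3 ≈ -26.333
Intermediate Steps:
q = -52/3 (q = -3 + (1/3)*(-43) = -3 - 43/3 = -52/3 ≈ -17.333)
-9 + q*1 = -9 - 52/3*1 = -9 - 52/3 = -79/3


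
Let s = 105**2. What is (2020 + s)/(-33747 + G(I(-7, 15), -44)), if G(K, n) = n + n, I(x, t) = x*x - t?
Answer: -2609/6767 ≈ -0.38555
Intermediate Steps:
s = 11025
I(x, t) = x**2 - t
G(K, n) = 2*n
(2020 + s)/(-33747 + G(I(-7, 15), -44)) = (2020 + 11025)/(-33747 + 2*(-44)) = 13045/(-33747 - 88) = 13045/(-33835) = 13045*(-1/33835) = -2609/6767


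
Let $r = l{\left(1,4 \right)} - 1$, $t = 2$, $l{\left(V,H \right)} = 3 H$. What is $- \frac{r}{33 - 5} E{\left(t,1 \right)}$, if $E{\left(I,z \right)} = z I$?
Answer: $- \frac{11}{14} \approx -0.78571$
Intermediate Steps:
$E{\left(I,z \right)} = I z$
$r = 11$ ($r = 3 \cdot 4 - 1 = 12 - 1 = 11$)
$- \frac{r}{33 - 5} E{\left(t,1 \right)} = - \frac{11}{33 - 5} \cdot 2 \cdot 1 = - \frac{11}{28} \cdot 2 = - 11 \cdot \frac{1}{28} \cdot 2 = - \frac{11 \cdot 2}{28} = \left(-1\right) \frac{11}{14} = - \frac{11}{14}$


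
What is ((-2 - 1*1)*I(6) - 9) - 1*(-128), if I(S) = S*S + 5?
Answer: -4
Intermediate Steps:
I(S) = 5 + S**2 (I(S) = S**2 + 5 = 5 + S**2)
((-2 - 1*1)*I(6) - 9) - 1*(-128) = ((-2 - 1*1)*(5 + 6**2) - 9) - 1*(-128) = ((-2 - 1)*(5 + 36) - 9) + 128 = (-3*41 - 9) + 128 = (-123 - 9) + 128 = -132 + 128 = -4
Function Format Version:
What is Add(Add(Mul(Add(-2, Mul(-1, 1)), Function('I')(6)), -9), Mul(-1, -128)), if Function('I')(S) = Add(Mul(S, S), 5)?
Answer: -4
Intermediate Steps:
Function('I')(S) = Add(5, Pow(S, 2)) (Function('I')(S) = Add(Pow(S, 2), 5) = Add(5, Pow(S, 2)))
Add(Add(Mul(Add(-2, Mul(-1, 1)), Function('I')(6)), -9), Mul(-1, -128)) = Add(Add(Mul(Add(-2, Mul(-1, 1)), Add(5, Pow(6, 2))), -9), Mul(-1, -128)) = Add(Add(Mul(Add(-2, -1), Add(5, 36)), -9), 128) = Add(Add(Mul(-3, 41), -9), 128) = Add(Add(-123, -9), 128) = Add(-132, 128) = -4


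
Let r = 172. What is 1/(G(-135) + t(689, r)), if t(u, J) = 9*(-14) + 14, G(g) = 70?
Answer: -1/42 ≈ -0.023810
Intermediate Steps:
t(u, J) = -112 (t(u, J) = -126 + 14 = -112)
1/(G(-135) + t(689, r)) = 1/(70 - 112) = 1/(-42) = -1/42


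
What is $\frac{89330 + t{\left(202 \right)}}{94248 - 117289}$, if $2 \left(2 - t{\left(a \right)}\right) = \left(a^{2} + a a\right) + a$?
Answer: $- \frac{48427}{23041} \approx -2.1018$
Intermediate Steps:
$t{\left(a \right)} = 2 - a^{2} - \frac{a}{2}$ ($t{\left(a \right)} = 2 - \frac{\left(a^{2} + a a\right) + a}{2} = 2 - \frac{\left(a^{2} + a^{2}\right) + a}{2} = 2 - \frac{2 a^{2} + a}{2} = 2 - \frac{a + 2 a^{2}}{2} = 2 - \left(a^{2} + \frac{a}{2}\right) = 2 - a^{2} - \frac{a}{2}$)
$\frac{89330 + t{\left(202 \right)}}{94248 - 117289} = \frac{89330 - 40903}{94248 - 117289} = \frac{89330 - 40903}{-23041} = \left(89330 - 40903\right) \left(- \frac{1}{23041}\right) = 48427 \left(- \frac{1}{23041}\right) = - \frac{48427}{23041}$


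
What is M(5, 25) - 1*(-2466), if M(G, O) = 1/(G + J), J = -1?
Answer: 9865/4 ≈ 2466.3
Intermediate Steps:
M(G, O) = 1/(-1 + G) (M(G, O) = 1/(G - 1) = 1/(-1 + G))
M(5, 25) - 1*(-2466) = 1/(-1 + 5) - 1*(-2466) = 1/4 + 2466 = ¼ + 2466 = 9865/4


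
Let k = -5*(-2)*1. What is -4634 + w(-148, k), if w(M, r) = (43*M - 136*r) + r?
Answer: -12348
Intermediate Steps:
k = 10 (k = 10*1 = 10)
w(M, r) = -135*r + 43*M (w(M, r) = (-136*r + 43*M) + r = -135*r + 43*M)
-4634 + w(-148, k) = -4634 + (-135*10 + 43*(-148)) = -4634 + (-1350 - 6364) = -4634 - 7714 = -12348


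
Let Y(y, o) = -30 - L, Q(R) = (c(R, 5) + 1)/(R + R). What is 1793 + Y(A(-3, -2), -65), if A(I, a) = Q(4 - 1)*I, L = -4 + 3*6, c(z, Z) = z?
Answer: 1749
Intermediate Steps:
Q(R) = (1 + R)/(2*R) (Q(R) = (R + 1)/(R + R) = (1 + R)/((2*R)) = (1 + R)*(1/(2*R)) = (1 + R)/(2*R))
L = 14 (L = -4 + 18 = 14)
A(I, a) = 2*I/3 (A(I, a) = ((1 + (4 - 1))/(2*(4 - 1)))*I = ((½)*(1 + 3)/3)*I = ((½)*(⅓)*4)*I = 2*I/3)
Y(y, o) = -44 (Y(y, o) = -30 - 1*14 = -30 - 14 = -44)
1793 + Y(A(-3, -2), -65) = 1793 - 44 = 1749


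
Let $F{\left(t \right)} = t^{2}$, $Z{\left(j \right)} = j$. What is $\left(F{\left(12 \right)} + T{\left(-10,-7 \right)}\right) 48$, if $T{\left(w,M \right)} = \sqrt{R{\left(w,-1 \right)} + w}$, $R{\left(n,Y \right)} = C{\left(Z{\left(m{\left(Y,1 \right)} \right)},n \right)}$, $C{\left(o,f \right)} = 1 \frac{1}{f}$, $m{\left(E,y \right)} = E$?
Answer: $6912 + \frac{24 i \sqrt{1010}}{5} \approx 6912.0 + 152.55 i$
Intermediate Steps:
$C{\left(o,f \right)} = \frac{1}{f}$
$R{\left(n,Y \right)} = \frac{1}{n}$
$T{\left(w,M \right)} = \sqrt{w + \frac{1}{w}}$ ($T{\left(w,M \right)} = \sqrt{\frac{1}{w} + w} = \sqrt{w + \frac{1}{w}}$)
$\left(F{\left(12 \right)} + T{\left(-10,-7 \right)}\right) 48 = \left(12^{2} + \sqrt{-10 + \frac{1}{-10}}\right) 48 = \left(144 + \sqrt{-10 - \frac{1}{10}}\right) 48 = \left(144 + \sqrt{- \frac{101}{10}}\right) 48 = \left(144 + \frac{i \sqrt{1010}}{10}\right) 48 = 6912 + \frac{24 i \sqrt{1010}}{5}$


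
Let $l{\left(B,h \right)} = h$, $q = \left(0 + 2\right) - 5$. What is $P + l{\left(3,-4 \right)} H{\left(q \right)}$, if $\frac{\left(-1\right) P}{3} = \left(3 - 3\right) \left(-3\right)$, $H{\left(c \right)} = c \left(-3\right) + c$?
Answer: $-24$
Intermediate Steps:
$q = -3$ ($q = 2 - 5 = -3$)
$H{\left(c \right)} = - 2 c$ ($H{\left(c \right)} = - 3 c + c = - 2 c$)
$P = 0$ ($P = - 3 \left(3 - 3\right) \left(-3\right) = - 3 \cdot 0 \left(-3\right) = \left(-3\right) 0 = 0$)
$P + l{\left(3,-4 \right)} H{\left(q \right)} = 0 - 4 \left(\left(-2\right) \left(-3\right)\right) = 0 - 24 = -24$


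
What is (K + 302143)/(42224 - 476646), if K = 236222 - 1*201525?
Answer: -168420/217211 ≈ -0.77538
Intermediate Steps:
K = 34697 (K = 236222 - 201525 = 34697)
(K + 302143)/(42224 - 476646) = (34697 + 302143)/(42224 - 476646) = 336840/(-434422) = 336840*(-1/434422) = -168420/217211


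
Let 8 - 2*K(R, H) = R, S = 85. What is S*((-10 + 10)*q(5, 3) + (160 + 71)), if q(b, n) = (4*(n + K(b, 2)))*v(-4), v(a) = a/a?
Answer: 19635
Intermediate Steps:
K(R, H) = 4 - R/2
v(a) = 1
q(b, n) = 16 - 2*b + 4*n (q(b, n) = (4*(n + (4 - b/2)))*1 = (4*(4 + n - b/2))*1 = (16 - 2*b + 4*n)*1 = 16 - 2*b + 4*n)
S*((-10 + 10)*q(5, 3) + (160 + 71)) = 85*((-10 + 10)*(16 - 2*5 + 4*3) + (160 + 71)) = 85*(0*(16 - 10 + 12) + 231) = 85*(0*18 + 231) = 85*(0 + 231) = 85*231 = 19635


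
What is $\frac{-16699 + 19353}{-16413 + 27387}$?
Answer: $\frac{1327}{5487} \approx 0.24184$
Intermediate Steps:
$\frac{-16699 + 19353}{-16413 + 27387} = \frac{2654}{10974} = 2654 \cdot \frac{1}{10974} = \frac{1327}{5487}$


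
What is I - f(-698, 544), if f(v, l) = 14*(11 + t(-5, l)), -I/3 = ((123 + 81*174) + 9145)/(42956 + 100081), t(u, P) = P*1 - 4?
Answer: -367819168/47679 ≈ -7714.5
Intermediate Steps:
t(u, P) = -4 + P (t(u, P) = P - 4 = -4 + P)
I = -23362/47679 (I = -3*((123 + 81*174) + 9145)/(42956 + 100081) = -3*((123 + 14094) + 9145)/143037 = -3*(14217 + 9145)/143037 = -70086/143037 = -3*23362/143037 = -23362/47679 ≈ -0.48998)
f(v, l) = 98 + 14*l (f(v, l) = 14*(11 + (-4 + l)) = 14*(7 + l) = 98 + 14*l)
I - f(-698, 544) = -23362/47679 - (98 + 14*544) = -23362/47679 - (98 + 7616) = -23362/47679 - 1*7714 = -23362/47679 - 7714 = -367819168/47679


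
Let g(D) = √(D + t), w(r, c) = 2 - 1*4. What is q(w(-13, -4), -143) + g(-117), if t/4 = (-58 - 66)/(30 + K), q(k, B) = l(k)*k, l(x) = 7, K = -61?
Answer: -14 + I*√101 ≈ -14.0 + 10.05*I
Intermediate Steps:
w(r, c) = -2 (w(r, c) = 2 - 4 = -2)
q(k, B) = 7*k
t = 16 (t = 4*((-58 - 66)/(30 - 61)) = 4*(-124/(-31)) = 4*(-124*(-1/31)) = 4*4 = 16)
g(D) = √(16 + D) (g(D) = √(D + 16) = √(16 + D))
q(w(-13, -4), -143) + g(-117) = 7*(-2) + √(16 - 117) = -14 + √(-101) = -14 + I*√101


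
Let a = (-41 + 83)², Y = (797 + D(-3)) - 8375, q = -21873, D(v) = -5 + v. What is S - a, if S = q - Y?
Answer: -16051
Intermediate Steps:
Y = -7586 (Y = (797 + (-5 - 3)) - 8375 = (797 - 8) - 8375 = 789 - 8375 = -7586)
a = 1764 (a = 42² = 1764)
S = -14287 (S = -21873 - 1*(-7586) = -21873 + 7586 = -14287)
S - a = -14287 - 1*1764 = -14287 - 1764 = -16051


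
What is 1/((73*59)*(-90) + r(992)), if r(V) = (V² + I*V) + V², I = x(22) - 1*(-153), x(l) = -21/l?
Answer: 11/19044598 ≈ 5.7759e-7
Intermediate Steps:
I = 3345/22 (I = -21/22 - 1*(-153) = -21*1/22 + 153 = -21/22 + 153 = 3345/22 ≈ 152.05)
r(V) = 2*V² + 3345*V/22 (r(V) = (V² + 3345*V/22) + V² = 2*V² + 3345*V/22)
1/((73*59)*(-90) + r(992)) = 1/((73*59)*(-90) + (1/22)*992*(3345 + 44*992)) = 1/(4307*(-90) + (1/22)*992*(3345 + 43648)) = 1/(-387630 + (1/22)*992*46993) = 1/(-387630 + 23308528/11) = 1/(19044598/11) = 11/19044598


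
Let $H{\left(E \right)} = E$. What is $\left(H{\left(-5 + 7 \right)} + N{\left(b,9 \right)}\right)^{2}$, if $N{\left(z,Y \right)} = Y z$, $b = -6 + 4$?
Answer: $256$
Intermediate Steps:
$b = -2$
$\left(H{\left(-5 + 7 \right)} + N{\left(b,9 \right)}\right)^{2} = \left(\left(-5 + 7\right) + 9 \left(-2\right)\right)^{2} = \left(2 - 18\right)^{2} = \left(-16\right)^{2} = 256$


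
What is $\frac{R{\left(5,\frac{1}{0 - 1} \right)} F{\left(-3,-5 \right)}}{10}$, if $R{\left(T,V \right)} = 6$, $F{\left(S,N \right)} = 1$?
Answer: $\frac{3}{5} \approx 0.6$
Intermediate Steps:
$\frac{R{\left(5,\frac{1}{0 - 1} \right)} F{\left(-3,-5 \right)}}{10} = \frac{6 \cdot 1}{10} = 6 \cdot \frac{1}{10} = \frac{3}{5}$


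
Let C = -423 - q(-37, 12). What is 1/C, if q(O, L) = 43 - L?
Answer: -1/454 ≈ -0.0022026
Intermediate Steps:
C = -454 (C = -423 - (43 - 1*12) = -423 - (43 - 12) = -423 - 1*31 = -423 - 31 = -454)
1/C = 1/(-454) = -1/454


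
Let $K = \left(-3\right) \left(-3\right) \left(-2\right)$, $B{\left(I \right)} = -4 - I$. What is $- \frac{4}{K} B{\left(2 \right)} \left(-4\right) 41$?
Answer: $\frac{656}{3} \approx 218.67$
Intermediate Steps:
$K = -18$ ($K = 9 \left(-2\right) = -18$)
$- \frac{4}{K} B{\left(2 \right)} \left(-4\right) 41 = - \frac{4}{-18} \left(-4 - 2\right) \left(-4\right) 41 = \left(-4\right) \left(- \frac{1}{18}\right) \left(-4 - 2\right) \left(-4\right) 41 = \frac{2}{9} \left(-6\right) \left(-4\right) 41 = \left(- \frac{4}{3}\right) \left(-4\right) 41 = \frac{16}{3} \cdot 41 = \frac{656}{3}$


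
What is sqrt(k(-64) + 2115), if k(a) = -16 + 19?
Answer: sqrt(2118) ≈ 46.022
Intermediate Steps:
k(a) = 3
sqrt(k(-64) + 2115) = sqrt(3 + 2115) = sqrt(2118)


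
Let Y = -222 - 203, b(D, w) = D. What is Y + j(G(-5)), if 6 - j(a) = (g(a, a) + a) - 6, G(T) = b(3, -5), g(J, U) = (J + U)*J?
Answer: -434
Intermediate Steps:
g(J, U) = J*(J + U)
G(T) = 3
Y = -425
j(a) = 12 - a - 2*a² (j(a) = 6 - ((a*(a + a) + a) - 6) = 6 - ((a*(2*a) + a) - 6) = 6 - ((2*a² + a) - 6) = 6 - ((a + 2*a²) - 6) = 6 - (-6 + a + 2*a²) = 6 + (6 - a - 2*a²) = 12 - a - 2*a²)
Y + j(G(-5)) = -425 + (12 - 1*3 - 2*3²) = -425 + (12 - 3 - 2*9) = -425 + (12 - 3 - 18) = -425 - 9 = -434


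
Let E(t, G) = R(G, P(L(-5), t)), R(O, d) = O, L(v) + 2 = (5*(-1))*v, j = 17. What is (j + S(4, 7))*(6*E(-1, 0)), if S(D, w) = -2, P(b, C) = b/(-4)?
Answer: 0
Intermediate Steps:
L(v) = -2 - 5*v (L(v) = -2 + (5*(-1))*v = -2 - 5*v)
P(b, C) = -b/4 (P(b, C) = b*(-1/4) = -b/4)
E(t, G) = G
(j + S(4, 7))*(6*E(-1, 0)) = (17 - 2)*(6*0) = 15*0 = 0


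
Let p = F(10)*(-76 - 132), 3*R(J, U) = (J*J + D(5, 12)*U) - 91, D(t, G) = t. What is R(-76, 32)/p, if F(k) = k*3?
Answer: -1169/3744 ≈ -0.31223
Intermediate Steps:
F(k) = 3*k
R(J, U) = -91/3 + J²/3 + 5*U/3 (R(J, U) = ((J*J + 5*U) - 91)/3 = ((J² + 5*U) - 91)/3 = (-91 + J² + 5*U)/3 = -91/3 + J²/3 + 5*U/3)
p = -6240 (p = (3*10)*(-76 - 132) = 30*(-208) = -6240)
R(-76, 32)/p = (-91/3 + (⅓)*(-76)² + (5/3)*32)/(-6240) = (-91/3 + (⅓)*5776 + 160/3)*(-1/6240) = (-91/3 + 5776/3 + 160/3)*(-1/6240) = (5845/3)*(-1/6240) = -1169/3744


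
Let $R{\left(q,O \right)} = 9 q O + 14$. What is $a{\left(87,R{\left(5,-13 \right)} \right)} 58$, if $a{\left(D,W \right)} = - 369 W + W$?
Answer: $12187424$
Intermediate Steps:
$R{\left(q,O \right)} = 14 + 9 O q$ ($R{\left(q,O \right)} = 9 O q + 14 = 14 + 9 O q$)
$a{\left(D,W \right)} = - 368 W$
$a{\left(87,R{\left(5,-13 \right)} \right)} 58 = - 368 \left(14 + 9 \left(-13\right) 5\right) 58 = - 368 \left(14 - 585\right) 58 = \left(-368\right) \left(-571\right) 58 = 210128 \cdot 58 = 12187424$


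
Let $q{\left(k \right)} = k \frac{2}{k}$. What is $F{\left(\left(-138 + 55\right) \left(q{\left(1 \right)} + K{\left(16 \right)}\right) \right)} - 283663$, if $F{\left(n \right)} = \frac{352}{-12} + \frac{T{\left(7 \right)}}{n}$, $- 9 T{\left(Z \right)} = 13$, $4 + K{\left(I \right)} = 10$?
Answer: $- \frac{1695345371}{5976} \approx -2.8369 \cdot 10^{5}$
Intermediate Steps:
$q{\left(k \right)} = 2$
$K{\left(I \right)} = 6$ ($K{\left(I \right)} = -4 + 10 = 6$)
$T{\left(Z \right)} = - \frac{13}{9}$ ($T{\left(Z \right)} = \left(- \frac{1}{9}\right) 13 = - \frac{13}{9}$)
$F{\left(n \right)} = - \frac{88}{3} - \frac{13}{9 n}$ ($F{\left(n \right)} = \frac{352}{-12} - \frac{13}{9 n} = 352 \left(- \frac{1}{12}\right) - \frac{13}{9 n} = - \frac{88}{3} - \frac{13}{9 n}$)
$F{\left(\left(-138 + 55\right) \left(q{\left(1 \right)} + K{\left(16 \right)}\right) \right)} - 283663 = \frac{-13 - 264 \left(-138 + 55\right) \left(2 + 6\right)}{9 \left(-138 + 55\right) \left(2 + 6\right)} - 283663 = \frac{-13 - 264 \left(\left(-83\right) 8\right)}{9 \left(\left(-83\right) 8\right)} - 283663 = \frac{-13 - -175296}{9 \left(-664\right)} - 283663 = \frac{1}{9} \left(- \frac{1}{664}\right) \left(-13 + 175296\right) - 283663 = \frac{1}{9} \left(- \frac{1}{664}\right) 175283 - 283663 = - \frac{175283}{5976} - 283663 = - \frac{1695345371}{5976}$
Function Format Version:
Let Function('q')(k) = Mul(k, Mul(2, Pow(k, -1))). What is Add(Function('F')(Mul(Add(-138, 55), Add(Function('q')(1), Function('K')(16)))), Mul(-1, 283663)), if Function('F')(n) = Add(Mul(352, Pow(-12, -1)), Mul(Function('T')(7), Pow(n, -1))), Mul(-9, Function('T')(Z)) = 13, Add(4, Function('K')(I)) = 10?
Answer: Rational(-1695345371, 5976) ≈ -2.8369e+5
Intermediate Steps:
Function('q')(k) = 2
Function('K')(I) = 6 (Function('K')(I) = Add(-4, 10) = 6)
Function('T')(Z) = Rational(-13, 9) (Function('T')(Z) = Mul(Rational(-1, 9), 13) = Rational(-13, 9))
Function('F')(n) = Add(Rational(-88, 3), Mul(Rational(-13, 9), Pow(n, -1))) (Function('F')(n) = Add(Mul(352, Pow(-12, -1)), Mul(Rational(-13, 9), Pow(n, -1))) = Add(Mul(352, Rational(-1, 12)), Mul(Rational(-13, 9), Pow(n, -1))) = Add(Rational(-88, 3), Mul(Rational(-13, 9), Pow(n, -1))))
Add(Function('F')(Mul(Add(-138, 55), Add(Function('q')(1), Function('K')(16)))), Mul(-1, 283663)) = Add(Mul(Rational(1, 9), Pow(Mul(Add(-138, 55), Add(2, 6)), -1), Add(-13, Mul(-264, Mul(Add(-138, 55), Add(2, 6))))), Mul(-1, 283663)) = Add(Mul(Rational(1, 9), Pow(Mul(-83, 8), -1), Add(-13, Mul(-264, Mul(-83, 8)))), -283663) = Add(Mul(Rational(1, 9), Pow(-664, -1), Add(-13, Mul(-264, -664))), -283663) = Add(Mul(Rational(1, 9), Rational(-1, 664), Add(-13, 175296)), -283663) = Add(Mul(Rational(1, 9), Rational(-1, 664), 175283), -283663) = Add(Rational(-175283, 5976), -283663) = Rational(-1695345371, 5976)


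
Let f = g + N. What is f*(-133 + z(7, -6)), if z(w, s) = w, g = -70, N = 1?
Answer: 8694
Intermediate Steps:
f = -69 (f = -70 + 1 = -69)
f*(-133 + z(7, -6)) = -69*(-133 + 7) = -69*(-126) = 8694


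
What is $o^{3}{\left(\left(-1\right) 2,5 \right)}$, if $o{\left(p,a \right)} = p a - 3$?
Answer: $-2197$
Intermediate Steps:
$o{\left(p,a \right)} = -3 + a p$ ($o{\left(p,a \right)} = a p - 3 = -3 + a p$)
$o^{3}{\left(\left(-1\right) 2,5 \right)} = \left(-3 + 5 \left(\left(-1\right) 2\right)\right)^{3} = \left(-3 + 5 \left(-2\right)\right)^{3} = \left(-3 - 10\right)^{3} = \left(-13\right)^{3} = -2197$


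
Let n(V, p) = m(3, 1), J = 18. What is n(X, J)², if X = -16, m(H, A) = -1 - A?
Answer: 4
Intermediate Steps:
n(V, p) = -2 (n(V, p) = -1 - 1*1 = -1 - 1 = -2)
n(X, J)² = (-2)² = 4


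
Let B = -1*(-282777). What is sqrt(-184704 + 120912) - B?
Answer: -282777 + 12*I*sqrt(443) ≈ -2.8278e+5 + 252.57*I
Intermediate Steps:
B = 282777
sqrt(-184704 + 120912) - B = sqrt(-184704 + 120912) - 1*282777 = sqrt(-63792) - 282777 = 12*I*sqrt(443) - 282777 = -282777 + 12*I*sqrt(443)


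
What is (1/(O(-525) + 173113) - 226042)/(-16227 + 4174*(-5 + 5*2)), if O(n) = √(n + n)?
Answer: 5*(-226042*√42 + 7826161749*I)/(4643*(-173113*I + 5*√42)) ≈ -48.684 + 3.638e-12*I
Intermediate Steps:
O(n) = √2*√n (O(n) = √(2*n) = √2*√n)
(1/(O(-525) + 173113) - 226042)/(-16227 + 4174*(-5 + 5*2)) = (1/(√2*√(-525) + 173113) - 226042)/(-16227 + 4174*(-5 + 5*2)) = (1/(√2*(5*I*√21) + 173113) - 226042)/(-16227 + 4174*(-5 + 10)) = (1/(5*I*√42 + 173113) - 226042)/(-16227 + 4174*5) = (1/(173113 + 5*I*√42) - 226042)/(-16227 + 20870) = (-226042 + 1/(173113 + 5*I*√42))/4643 = (-226042 + 1/(173113 + 5*I*√42))*(1/4643) = -226042/4643 + 1/(4643*(173113 + 5*I*√42))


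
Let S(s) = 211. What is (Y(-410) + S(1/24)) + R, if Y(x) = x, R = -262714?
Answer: -262913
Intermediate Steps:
(Y(-410) + S(1/24)) + R = (-410 + 211) - 262714 = -199 - 262714 = -262913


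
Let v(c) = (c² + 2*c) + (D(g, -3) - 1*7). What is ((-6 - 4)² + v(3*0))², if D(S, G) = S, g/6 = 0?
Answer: 8649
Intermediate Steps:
g = 0 (g = 6*0 = 0)
v(c) = -7 + c² + 2*c (v(c) = (c² + 2*c) + (0 - 1*7) = (c² + 2*c) + (0 - 7) = (c² + 2*c) - 7 = -7 + c² + 2*c)
((-6 - 4)² + v(3*0))² = ((-6 - 4)² + (-7 + (3*0)² + 2*(3*0)))² = ((-10)² + (-7 + 0² + 2*0))² = (100 + (-7 + 0 + 0))² = (100 - 7)² = 93² = 8649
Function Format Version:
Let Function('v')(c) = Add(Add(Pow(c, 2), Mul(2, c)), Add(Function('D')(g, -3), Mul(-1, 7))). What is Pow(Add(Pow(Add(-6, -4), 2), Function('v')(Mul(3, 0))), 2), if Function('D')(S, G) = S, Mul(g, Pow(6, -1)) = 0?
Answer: 8649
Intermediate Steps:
g = 0 (g = Mul(6, 0) = 0)
Function('v')(c) = Add(-7, Pow(c, 2), Mul(2, c)) (Function('v')(c) = Add(Add(Pow(c, 2), Mul(2, c)), Add(0, Mul(-1, 7))) = Add(Add(Pow(c, 2), Mul(2, c)), Add(0, -7)) = Add(Add(Pow(c, 2), Mul(2, c)), -7) = Add(-7, Pow(c, 2), Mul(2, c)))
Pow(Add(Pow(Add(-6, -4), 2), Function('v')(Mul(3, 0))), 2) = Pow(Add(Pow(Add(-6, -4), 2), Add(-7, Pow(Mul(3, 0), 2), Mul(2, Mul(3, 0)))), 2) = Pow(Add(Pow(-10, 2), Add(-7, Pow(0, 2), Mul(2, 0))), 2) = Pow(Add(100, Add(-7, 0, 0)), 2) = Pow(Add(100, -7), 2) = Pow(93, 2) = 8649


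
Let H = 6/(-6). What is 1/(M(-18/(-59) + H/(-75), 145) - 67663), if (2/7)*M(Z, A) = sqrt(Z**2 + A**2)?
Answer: -2649767658750/179281142820666553 - 30975*sqrt(411684625906)/179281142820666553 ≈ -1.4891e-5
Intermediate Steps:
H = -1 (H = 6*(-1/6) = -1)
M(Z, A) = 7*sqrt(A**2 + Z**2)/2 (M(Z, A) = 7*sqrt(Z**2 + A**2)/2 = 7*sqrt(A**2 + Z**2)/2)
1/(M(-18/(-59) + H/(-75), 145) - 67663) = 1/(7*sqrt(145**2 + (-18/(-59) - 1/(-75))**2)/2 - 67663) = 1/(7*sqrt(21025 + (-18*(-1/59) - 1*(-1/75))**2)/2 - 67663) = 1/(7*sqrt(21025 + (18/59 + 1/75)**2)/2 - 67663) = 1/(7*sqrt(21025 + (1409/4425)**2)/2 - 67663) = 1/(7*sqrt(21025 + 1985281/19580625)/2 - 67663) = 1/(7*sqrt(411684625906/19580625)/2 - 67663) = 1/(7*(sqrt(411684625906)/4425)/2 - 67663) = 1/(7*sqrt(411684625906)/8850 - 67663) = 1/(-67663 + 7*sqrt(411684625906)/8850)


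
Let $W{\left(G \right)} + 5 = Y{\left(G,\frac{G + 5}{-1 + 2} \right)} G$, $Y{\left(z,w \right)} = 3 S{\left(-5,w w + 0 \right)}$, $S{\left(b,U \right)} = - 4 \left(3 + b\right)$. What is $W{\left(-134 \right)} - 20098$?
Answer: $-23319$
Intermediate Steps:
$S{\left(b,U \right)} = -12 - 4 b$
$Y{\left(z,w \right)} = 24$ ($Y{\left(z,w \right)} = 3 \left(-12 - -20\right) = 3 \left(-12 + 20\right) = 3 \cdot 8 = 24$)
$W{\left(G \right)} = -5 + 24 G$
$W{\left(-134 \right)} - 20098 = \left(-5 + 24 \left(-134\right)\right) - 20098 = \left(-5 - 3216\right) - 20098 = -3221 - 20098 = -23319$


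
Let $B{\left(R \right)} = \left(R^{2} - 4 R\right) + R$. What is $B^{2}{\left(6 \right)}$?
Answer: $324$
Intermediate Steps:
$B{\left(R \right)} = R^{2} - 3 R$
$B^{2}{\left(6 \right)} = \left(6 \left(-3 + 6\right)\right)^{2} = \left(6 \cdot 3\right)^{2} = 18^{2} = 324$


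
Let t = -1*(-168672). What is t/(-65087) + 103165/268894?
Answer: -38640188413/17501503778 ≈ -2.2078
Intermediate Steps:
t = 168672
t/(-65087) + 103165/268894 = 168672/(-65087) + 103165/268894 = 168672*(-1/65087) + 103165*(1/268894) = -168672/65087 + 103165/268894 = -38640188413/17501503778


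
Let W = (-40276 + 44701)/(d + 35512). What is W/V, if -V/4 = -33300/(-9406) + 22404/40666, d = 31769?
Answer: -141048496025/35096232622848 ≈ -0.0040189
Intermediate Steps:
W = 1475/22427 (W = (-40276 + 44701)/(31769 + 35512) = 4425/67281 = 4425*(1/67281) = 1475/22427 ≈ 0.065769)
V = -1564909824/95626099 (V = -4*(-33300/(-9406) + 22404/40666) = -4*(-33300*(-1/9406) + 22404*(1/40666)) = -4*(16650/4703 + 11202/20333) = -4*391227456/95626099 = -1564909824/95626099 ≈ -16.365)
W/V = 1475/(22427*(-1564909824/95626099)) = (1475/22427)*(-95626099/1564909824) = -141048496025/35096232622848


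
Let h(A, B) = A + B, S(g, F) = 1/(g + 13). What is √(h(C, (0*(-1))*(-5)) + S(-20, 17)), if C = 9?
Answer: √434/7 ≈ 2.9761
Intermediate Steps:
S(g, F) = 1/(13 + g)
√(h(C, (0*(-1))*(-5)) + S(-20, 17)) = √((9 + (0*(-1))*(-5)) + 1/(13 - 20)) = √((9 + 0*(-5)) + 1/(-7)) = √((9 + 0) - ⅐) = √(9 - ⅐) = √(62/7) = √434/7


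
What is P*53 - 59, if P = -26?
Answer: -1437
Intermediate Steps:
P*53 - 59 = -26*53 - 59 = -1378 - 59 = -1437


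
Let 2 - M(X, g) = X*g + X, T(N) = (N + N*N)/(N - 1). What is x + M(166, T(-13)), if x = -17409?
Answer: -110063/7 ≈ -15723.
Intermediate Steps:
T(N) = (N + N**2)/(-1 + N)
M(X, g) = 2 - X - X*g (M(X, g) = 2 - (X*g + X) = 2 - (X + X*g) = 2 + (-X - X*g) = 2 - X - X*g)
x + M(166, T(-13)) = -17409 + (2 - 1*166 - 1*166*(-13*(1 - 13)/(-1 - 13))) = -17409 + (2 - 166 - 1*166*(-13*(-12)/(-14))) = -17409 + (2 - 166 - 1*166*(-13*(-1/14)*(-12))) = -17409 + (2 - 166 - 1*166*(-78/7)) = -17409 + (2 - 166 + 12948/7) = -17409 + 11800/7 = -110063/7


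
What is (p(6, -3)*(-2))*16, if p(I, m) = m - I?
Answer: 288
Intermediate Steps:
(p(6, -3)*(-2))*16 = ((-3 - 1*6)*(-2))*16 = ((-3 - 6)*(-2))*16 = -9*(-2)*16 = 18*16 = 288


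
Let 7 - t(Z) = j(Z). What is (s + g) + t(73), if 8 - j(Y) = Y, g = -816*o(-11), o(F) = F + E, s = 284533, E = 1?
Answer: 292765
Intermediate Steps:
o(F) = 1 + F (o(F) = F + 1 = 1 + F)
g = 8160 (g = -816*(1 - 11) = -816*(-10) = 8160)
j(Y) = 8 - Y
t(Z) = -1 + Z (t(Z) = 7 - (8 - Z) = 7 + (-8 + Z) = -1 + Z)
(s + g) + t(73) = (284533 + 8160) + (-1 + 73) = 292693 + 72 = 292765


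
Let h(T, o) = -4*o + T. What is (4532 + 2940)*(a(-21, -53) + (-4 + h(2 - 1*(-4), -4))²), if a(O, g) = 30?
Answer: 2645088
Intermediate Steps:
h(T, o) = T - 4*o
(4532 + 2940)*(a(-21, -53) + (-4 + h(2 - 1*(-4), -4))²) = (4532 + 2940)*(30 + (-4 + ((2 - 1*(-4)) - 4*(-4)))²) = 7472*(30 + (-4 + ((2 + 4) + 16))²) = 7472*(30 + (-4 + (6 + 16))²) = 7472*(30 + (-4 + 22)²) = 7472*(30 + 18²) = 7472*(30 + 324) = 7472*354 = 2645088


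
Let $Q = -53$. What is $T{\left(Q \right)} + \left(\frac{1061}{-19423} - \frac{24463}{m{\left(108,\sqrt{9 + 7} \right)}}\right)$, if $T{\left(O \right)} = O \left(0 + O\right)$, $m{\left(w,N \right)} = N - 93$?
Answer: $\frac{5330819843}{1728647} \approx 3083.8$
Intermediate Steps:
$m{\left(w,N \right)} = -93 + N$
$T{\left(O \right)} = O^{2}$ ($T{\left(O \right)} = O O = O^{2}$)
$T{\left(Q \right)} + \left(\frac{1061}{-19423} - \frac{24463}{m{\left(108,\sqrt{9 + 7} \right)}}\right) = \left(-53\right)^{2} - \left(\frac{1061}{19423} + \frac{24463}{-93 + \sqrt{9 + 7}}\right) = 2809 - \left(\frac{1061}{19423} + \frac{24463}{-93 + \sqrt{16}}\right) = 2809 - \left(\frac{1061}{19423} + \frac{24463}{-93 + 4}\right) = 2809 - \left(\frac{1061}{19423} + \frac{24463}{-89}\right) = 2809 - - \frac{475050420}{1728647} = 2809 + \left(- \frac{1061}{19423} + \frac{24463}{89}\right) = 2809 + \frac{475050420}{1728647} = \frac{5330819843}{1728647}$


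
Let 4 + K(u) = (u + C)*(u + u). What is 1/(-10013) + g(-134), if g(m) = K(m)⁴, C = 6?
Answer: 13859280874361299999999/10013 ≈ 1.3841e+18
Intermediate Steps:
K(u) = -4 + 2*u*(6 + u) (K(u) = -4 + (u + 6)*(u + u) = -4 + (6 + u)*(2*u) = -4 + 2*u*(6 + u))
g(m) = (-4 + 2*m² + 12*m)⁴
1/(-10013) + g(-134) = 1/(-10013) + 16*(-2 + (-134)² + 6*(-134))⁴ = -1/10013 + 16*(-2 + 17956 - 804)⁴ = -1/10013 + 16*17150⁴ = -1/10013 + 16*86508045006250000 = -1/10013 + 1384128720100000000 = 13859280874361299999999/10013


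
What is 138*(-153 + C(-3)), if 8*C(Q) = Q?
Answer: -84663/4 ≈ -21166.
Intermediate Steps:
C(Q) = Q/8
138*(-153 + C(-3)) = 138*(-153 + (⅛)*(-3)) = 138*(-153 - 3/8) = 138*(-1227/8) = -84663/4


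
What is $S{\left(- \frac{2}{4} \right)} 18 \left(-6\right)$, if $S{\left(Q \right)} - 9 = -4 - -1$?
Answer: $-648$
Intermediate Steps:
$S{\left(Q \right)} = 6$ ($S{\left(Q \right)} = 9 - 3 = 6$)
$S{\left(- \frac{2}{4} \right)} 18 \left(-6\right) = 6 \cdot 18 \left(-6\right) = 108 \left(-6\right) = -648$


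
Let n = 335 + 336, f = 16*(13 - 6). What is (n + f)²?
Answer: 613089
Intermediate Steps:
f = 112 (f = 16*7 = 112)
n = 671
(n + f)² = (671 + 112)² = 783² = 613089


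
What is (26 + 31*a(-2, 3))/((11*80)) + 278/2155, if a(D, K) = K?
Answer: 100217/379280 ≈ 0.26423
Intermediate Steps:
(26 + 31*a(-2, 3))/((11*80)) + 278/2155 = (26 + 31*3)/((11*80)) + 278/2155 = (26 + 93)/880 + 278*(1/2155) = 119*(1/880) + 278/2155 = 119/880 + 278/2155 = 100217/379280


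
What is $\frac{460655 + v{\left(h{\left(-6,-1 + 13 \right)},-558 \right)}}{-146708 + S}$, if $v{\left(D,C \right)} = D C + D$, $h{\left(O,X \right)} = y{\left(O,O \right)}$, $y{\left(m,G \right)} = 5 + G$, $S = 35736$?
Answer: $- \frac{115303}{27743} \approx -4.1561$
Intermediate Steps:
$h{\left(O,X \right)} = 5 + O$
$v{\left(D,C \right)} = D + C D$ ($v{\left(D,C \right)} = C D + D = D + C D$)
$\frac{460655 + v{\left(h{\left(-6,-1 + 13 \right)},-558 \right)}}{-146708 + S} = \frac{460655 + \left(5 - 6\right) \left(1 - 558\right)}{-146708 + 35736} = \frac{460655 - -557}{-110972} = \left(460655 + 557\right) \left(- \frac{1}{110972}\right) = 461212 \left(- \frac{1}{110972}\right) = - \frac{115303}{27743}$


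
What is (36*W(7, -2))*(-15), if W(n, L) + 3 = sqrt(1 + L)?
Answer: 1620 - 540*I ≈ 1620.0 - 540.0*I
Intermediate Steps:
W(n, L) = -3 + sqrt(1 + L)
(36*W(7, -2))*(-15) = (36*(-3 + sqrt(1 - 2)))*(-15) = (36*(-3 + sqrt(-1)))*(-15) = (36*(-3 + I))*(-15) = (-108 + 36*I)*(-15) = 1620 - 540*I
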